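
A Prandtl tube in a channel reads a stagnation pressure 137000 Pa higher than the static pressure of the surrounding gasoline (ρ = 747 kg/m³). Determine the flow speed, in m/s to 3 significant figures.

At the stagnation point the flow is brought to rest, so Bernoulli gives P_stag − P_static = ½ρv².
v = √(2ΔP/ρ) = √(2·137000/747) = 19.2 m/s.

v ≈ 19.2 m/s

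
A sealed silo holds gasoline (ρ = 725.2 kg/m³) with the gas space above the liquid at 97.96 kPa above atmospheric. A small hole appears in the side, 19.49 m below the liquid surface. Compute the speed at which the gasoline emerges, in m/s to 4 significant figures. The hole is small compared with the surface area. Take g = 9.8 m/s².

Take point 1 at the surface (v₁ ≈ 0) and point 2 at the hole (at atmospheric pressure). Bernoulli: P₁ + ρg h = P_atm + ½ρv₂².
With P₁ − P_atm = 97960 Pa, v₂ = √(2gh + 2ΔP/ρ) = √(2·9.8·19.49 + 2·97960/725.2) = 25.54 m/s.

25.54 m/s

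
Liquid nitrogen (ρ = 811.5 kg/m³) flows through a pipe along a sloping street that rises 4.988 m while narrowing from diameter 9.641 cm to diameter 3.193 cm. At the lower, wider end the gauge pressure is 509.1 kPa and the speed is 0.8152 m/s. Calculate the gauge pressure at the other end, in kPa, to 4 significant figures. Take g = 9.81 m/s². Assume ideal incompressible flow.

P₂ ≈ 447.2 kPa

Continuity gives A₁v₁ = A₂v₂, so v₂ = (73.00 cm²)/(8.007 cm²) × 0.8152 m/s = 7.432 m/s.
Bernoulli: P₁ + ½ρv₁² + ρg h₁ = P₂ + ½ρv₂² + ρg h₂, so P₂ = P₁ + ½ρ(v₁² − v₂²) − ρg(h₂ − h₁).
P₂ = 509100 + ½·811.5·(0.8152² − 7.432²) − 811.5·9.81·(+4.988) = 509100 + (-22140) − (39710) = 447200 Pa.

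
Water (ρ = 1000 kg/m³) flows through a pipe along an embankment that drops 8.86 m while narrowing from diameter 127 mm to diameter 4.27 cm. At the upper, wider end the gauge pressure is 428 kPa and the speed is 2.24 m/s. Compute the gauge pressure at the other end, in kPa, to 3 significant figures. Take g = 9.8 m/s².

P₂ ≈ 321 kPa

Mass conservation (A₁v₁ = A₂v₂) gives v₂ = 2.24 × 127/14.3 = 19.8 m/s.
Applying Bernoulli between the two ends and solving for P₂: P₂ = P₁ + ½ρ(v₁² − v₂²) − ρgΔh.
P₂ = 428000 + ½·1000·(2.24² − 19.8²) − 1000·9.8·(−8.86) = 428000 + (-194000) − (-86800) = 321000 Pa.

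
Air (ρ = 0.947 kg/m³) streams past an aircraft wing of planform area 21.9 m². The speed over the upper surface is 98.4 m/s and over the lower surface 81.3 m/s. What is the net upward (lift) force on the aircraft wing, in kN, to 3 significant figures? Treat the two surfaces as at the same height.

From P + ½ρv² = const at equal height, P_low − P_up = ½ρ(v_up² − v_low²).
ΔP = ½·0.947·(98.4² − 81.3²) = 1460 Pa.
Lift = ΔP · A = 1460 × 21.9 = 31900 N.

F ≈ 31.9 kN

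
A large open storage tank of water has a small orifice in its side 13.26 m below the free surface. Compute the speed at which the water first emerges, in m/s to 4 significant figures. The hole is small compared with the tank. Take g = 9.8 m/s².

16.12 m/s

Bernoulli from surface to hole (P equal, v_surface ≈ 0): v = √(2gh) = √(2×9.8×13.26) = 16.12 m/s.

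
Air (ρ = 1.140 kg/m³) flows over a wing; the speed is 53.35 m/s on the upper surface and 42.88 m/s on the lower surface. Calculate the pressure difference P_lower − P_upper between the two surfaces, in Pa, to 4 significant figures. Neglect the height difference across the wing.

ΔP ≈ 574.3 Pa

Bernoulli (same height): P_lower − P_upper = ½ρ(v_upper² − v_lower²).
ΔP = ½·1.140·(53.35² − 42.88²) = 574.3 Pa.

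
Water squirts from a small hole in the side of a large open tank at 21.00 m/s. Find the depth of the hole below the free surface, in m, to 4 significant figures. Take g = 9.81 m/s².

Inverting v = √(2gh) gives h = v² / 2g.
h = 21.00²/(2·9.81) = 441.0/19.62 = 22.48 m.

h ≈ 22.48 m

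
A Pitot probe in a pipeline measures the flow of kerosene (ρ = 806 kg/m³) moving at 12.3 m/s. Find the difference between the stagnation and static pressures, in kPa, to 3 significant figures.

61.0 kPa

At the stagnation point the flow is brought to rest, so Bernoulli gives P_stag − P_static = ½ρv².
ΔP = ½·806·12.3² = 61000 Pa.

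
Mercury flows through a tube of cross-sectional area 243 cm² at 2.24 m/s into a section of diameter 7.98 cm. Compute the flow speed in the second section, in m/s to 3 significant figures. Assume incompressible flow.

Continuity gives A₁v₁ = A₂v₂, so v₂ = (243 cm²)/(50.0 cm²) × 2.24 m/s = 10.9 m/s.

10.9 m/s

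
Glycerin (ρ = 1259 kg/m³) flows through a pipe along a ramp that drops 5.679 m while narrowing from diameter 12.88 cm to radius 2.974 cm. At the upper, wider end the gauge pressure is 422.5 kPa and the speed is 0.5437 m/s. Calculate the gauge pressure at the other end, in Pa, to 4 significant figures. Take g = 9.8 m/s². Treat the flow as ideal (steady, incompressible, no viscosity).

P₂ ≈ 488700 Pa

The volume flow rate is constant, so v₂ = (A₁/A₂)v₁ = (130.3/27.79)·0.5437 = 2.549 m/s.
Applying Bernoulli between the two ends and solving for P₂: P₂ = P₁ + ½ρ(v₁² − v₂²) − ρgΔh.
P₂ = 422500 + ½·1259·(0.5437² − 2.549²) − 1259·9.8·(−5.679) = 422500 + (-3906) − (-70070) = 488700 Pa.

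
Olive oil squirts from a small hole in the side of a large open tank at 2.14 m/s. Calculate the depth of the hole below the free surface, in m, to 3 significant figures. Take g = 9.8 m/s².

h ≈ 0.234 m

For a small hole in a large open tank, ½v² = gh, giving h = v²/(2g).
h = 2.14²/(2·9.8) = 4.58/19.60 = 0.234 m.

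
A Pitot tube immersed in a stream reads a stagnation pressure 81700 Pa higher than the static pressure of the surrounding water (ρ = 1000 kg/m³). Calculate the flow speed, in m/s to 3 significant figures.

v = 12.8 m/s

Bernoulli between the free stream and the stagnation point: ½ρv² = P_stag − P_static.
v = √(2ΔP/ρ) = √(2·81700/1000) = 12.8 m/s.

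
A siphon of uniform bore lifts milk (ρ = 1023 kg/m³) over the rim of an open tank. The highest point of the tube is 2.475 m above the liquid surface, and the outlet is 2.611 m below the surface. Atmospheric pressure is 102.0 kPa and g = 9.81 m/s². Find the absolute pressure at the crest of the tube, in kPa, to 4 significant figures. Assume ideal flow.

50.96 kPa

Bernoulli surface→outlet gives ½v² = g·h_out, so v = √(2·9.81·2.611) = 7.157 m/s.
The bore is uniform, so the speed at the crest is the same v. Bernoulli surface→crest: P_atm = P_top + ½ρv² + ρg·h_top.
P_top = 102000 − ½·1023·7.157² − 1023·9.81·2.475 = 50960 Pa.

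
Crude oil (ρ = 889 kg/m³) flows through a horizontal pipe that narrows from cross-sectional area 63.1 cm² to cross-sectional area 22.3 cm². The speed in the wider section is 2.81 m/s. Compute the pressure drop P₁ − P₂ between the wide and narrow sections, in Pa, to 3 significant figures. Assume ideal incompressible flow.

Mass conservation (A₁v₁ = A₂v₂) gives v₂ = 2.81 × 63.1/22.3 = 7.95 m/s.
The pipe is horizontal, so Bernoulli reduces to P₁ + ½ρv₁² = P₂ + ½ρv₂².
P₁ − P₂ = ½·889·(7.95² − 2.81²) = ½·889·55.3 = 24600 Pa.

ΔP ≈ 24600 Pa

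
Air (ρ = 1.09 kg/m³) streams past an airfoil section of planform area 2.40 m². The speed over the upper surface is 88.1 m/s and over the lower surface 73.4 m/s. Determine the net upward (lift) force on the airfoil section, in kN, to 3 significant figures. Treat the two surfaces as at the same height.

F ≈ 3.11 kN

With equal heights on the two surfaces, Bernoulli gives P_lower − P_upper = ½ρ(v_upper² − v_lower²).
ΔP = ½·1.09·(88.1² − 73.4²) = 1290 Pa.
Lift = ΔP · A = 1290 × 2.40 = 3110 N.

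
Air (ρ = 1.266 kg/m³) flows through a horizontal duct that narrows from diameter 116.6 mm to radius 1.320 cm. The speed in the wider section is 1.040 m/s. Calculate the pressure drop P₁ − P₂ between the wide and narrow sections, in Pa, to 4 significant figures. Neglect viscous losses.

Mass conservation (A₁v₁ = A₂v₂) gives v₂ = 1.040 × 106.8/5.474 = 20.29 m/s.
Along the horizontal streamline, P + ½ρv² is constant.
P₁ − P₂ = ½·1.266·(20.29² − 1.040²) = ½·1.266·410.5 = 259.8 Pa.

259.8 Pa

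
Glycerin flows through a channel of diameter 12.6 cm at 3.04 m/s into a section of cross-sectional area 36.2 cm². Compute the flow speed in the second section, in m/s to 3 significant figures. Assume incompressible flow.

Mass conservation (A₁v₁ = A₂v₂) gives v₂ = 3.04 × 125/36.2 = 10.5 m/s.

v₂ = 10.5 m/s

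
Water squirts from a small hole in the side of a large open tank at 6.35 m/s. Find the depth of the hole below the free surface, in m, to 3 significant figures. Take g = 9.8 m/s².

h = 2.06 m

Inverting v = √(2gh) gives h = v² / 2g.
h = 6.35²/(2·9.8) = 40.3/19.60 = 2.06 m.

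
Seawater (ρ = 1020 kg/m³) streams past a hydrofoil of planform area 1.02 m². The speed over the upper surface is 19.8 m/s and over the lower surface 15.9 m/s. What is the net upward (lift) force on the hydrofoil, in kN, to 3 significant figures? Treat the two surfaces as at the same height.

From P + ½ρv² = const at equal height, P_low − P_up = ½ρ(v_up² − v_low²).
ΔP = ½·1020·(19.8² − 15.9²) = 71000 Pa.
Lift = ΔP · A = 71000 × 1.02 = 72400 N.

72.4 kN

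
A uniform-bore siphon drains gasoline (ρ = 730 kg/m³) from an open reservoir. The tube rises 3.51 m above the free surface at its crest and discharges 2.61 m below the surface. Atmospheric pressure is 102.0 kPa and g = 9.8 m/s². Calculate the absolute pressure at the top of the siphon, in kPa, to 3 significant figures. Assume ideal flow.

The outlet speed comes from Torricelli: v = √(2g·2.61) = 7.15 m/s.
With constant cross-section the crest speed equals v; applying Bernoulli from the surface up to the crest, P_top = P_atm − ½ρv² − ρg·h_top.
P_top = 102000 − ½·730·7.15² − 730·9.8·3.51 = 58200 Pa.

P_top ≈ 58.2 kPa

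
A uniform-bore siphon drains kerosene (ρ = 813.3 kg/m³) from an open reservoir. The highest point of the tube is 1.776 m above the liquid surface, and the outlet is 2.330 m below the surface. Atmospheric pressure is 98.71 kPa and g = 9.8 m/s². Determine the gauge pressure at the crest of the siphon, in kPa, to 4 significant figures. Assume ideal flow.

P_gauge ≈ -32.73 kPa

Bernoulli surface→outlet gives ½v² = g·h_out, so v = √(2·9.8·2.330) = 6.758 m/s.
With constant cross-section the crest speed equals v; applying Bernoulli from the surface up to the crest, P_top = P_atm − ½ρv² − ρg·h_top.
P_top = 98710 − ½·813.3·6.758² − 813.3·9.8·1.776 = 65980 Pa. So P_gauge = P_top − P_atm = -32730 Pa.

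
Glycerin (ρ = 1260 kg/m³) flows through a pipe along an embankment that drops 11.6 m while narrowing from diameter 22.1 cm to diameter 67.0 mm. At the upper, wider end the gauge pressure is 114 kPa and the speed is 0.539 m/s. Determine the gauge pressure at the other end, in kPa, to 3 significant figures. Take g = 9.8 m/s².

By continuity, v₂ = v₁·A₁/A₂ = 0.539·(384/35.3) = 5.86 m/s.
Bernoulli: P₁ + ½ρv₁² + ρg h₁ = P₂ + ½ρv₂² + ρg h₂, so P₂ = P₁ + ½ρ(v₁² − v₂²) − ρg(h₂ − h₁).
P₂ = 114000 + ½·1260·(0.539² − 5.86²) − 1260·9.8·(−11.6) = 114000 + (-21500) − (-143000) = 236000 Pa.

P₂ = 236 kPa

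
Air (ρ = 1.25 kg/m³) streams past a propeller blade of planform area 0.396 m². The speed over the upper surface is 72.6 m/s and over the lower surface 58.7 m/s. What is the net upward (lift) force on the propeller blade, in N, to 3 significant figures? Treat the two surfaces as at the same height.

F ≈ 452 N

With equal heights on the two surfaces, Bernoulli gives P_lower − P_upper = ½ρ(v_upper² − v_lower²).
ΔP = ½·1.25·(72.6² − 58.7²) = 1140 Pa.
Lift = ΔP · A = 1140 × 0.396 = 452 N.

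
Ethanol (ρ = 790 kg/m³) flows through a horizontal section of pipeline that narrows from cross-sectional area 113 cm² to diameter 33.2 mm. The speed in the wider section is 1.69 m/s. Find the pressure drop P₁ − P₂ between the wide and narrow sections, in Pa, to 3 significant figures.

ΔP ≈ 191000 Pa

Mass conservation (A₁v₁ = A₂v₂) gives v₂ = 1.69 × 113/8.66 = 22.1 m/s.
Bernoulli (h₁ = h₂): P₁ − P₂ = ½ρ(v₂² − v₁²).
P₁ − P₂ = ½·790·(22.1² − 1.69²) = ½·790·484 = 191000 Pa.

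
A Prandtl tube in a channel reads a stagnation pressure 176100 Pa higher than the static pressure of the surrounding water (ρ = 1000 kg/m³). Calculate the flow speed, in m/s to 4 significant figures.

v ≈ 18.77 m/s

At the stagnation point the flow is brought to rest, so Bernoulli gives P_stag − P_static = ½ρv².
v = √(2ΔP/ρ) = √(2·176100/1000) = 18.77 m/s.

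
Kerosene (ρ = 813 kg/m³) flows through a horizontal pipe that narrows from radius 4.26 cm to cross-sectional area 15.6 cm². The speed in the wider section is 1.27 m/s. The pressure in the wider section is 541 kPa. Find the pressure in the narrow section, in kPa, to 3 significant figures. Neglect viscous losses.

The volume flow rate is constant, so v₂ = (A₁/A₂)v₁ = (57.0/15.6)·1.27 = 4.64 m/s.
The pipe is horizontal, so Bernoulli reduces to P₁ + ½ρv₁² = P₂ + ½ρv₂².
P₂ = P₁ − ½ρ(v₂² − v₁²) = 541000 − ½·813·(4.64² − 1.27²) = 541000 − 8100 = 533000 Pa.

533 kPa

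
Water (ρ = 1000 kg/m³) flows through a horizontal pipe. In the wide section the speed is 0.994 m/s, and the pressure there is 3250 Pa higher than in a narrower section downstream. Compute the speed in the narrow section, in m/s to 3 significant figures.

With h₁ = h₂, rearranging Bernoulli gives v₂ = √(v₁² + 2ΔP/ρ).
v₂ = √(0.994² + 2·3250/1000) = √(0.988 + 6.50) = 2.74 m/s.

v₂ ≈ 2.74 m/s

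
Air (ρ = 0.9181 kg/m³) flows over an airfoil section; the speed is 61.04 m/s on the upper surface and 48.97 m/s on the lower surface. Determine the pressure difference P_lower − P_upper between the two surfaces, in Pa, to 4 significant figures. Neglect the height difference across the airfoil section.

ΔP ≈ 609.5 Pa

Bernoulli (same height): P_lower − P_upper = ½ρ(v_upper² − v_lower²).
ΔP = ½·0.9181·(61.04² − 48.97²) = 609.5 Pa.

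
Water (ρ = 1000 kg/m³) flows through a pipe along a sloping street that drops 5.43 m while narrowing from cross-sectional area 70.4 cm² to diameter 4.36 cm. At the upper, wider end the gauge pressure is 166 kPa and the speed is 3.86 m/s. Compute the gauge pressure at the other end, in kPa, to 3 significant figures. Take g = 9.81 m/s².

The volume flow rate is constant, so v₂ = (A₁/A₂)v₁ = (70.4/14.9)·3.86 = 18.2 m/s.
Applying Bernoulli between the two ends and solving for P₂: P₂ = P₁ + ½ρ(v₁² − v₂²) − ρgΔh.
P₂ = 166000 + ½·1000·(3.86² − 18.2²) − 1000·9.81·(−5.43) = 166000 + (-158000) − (-53300) = 61100 Pa.

P₂ = 61.1 kPa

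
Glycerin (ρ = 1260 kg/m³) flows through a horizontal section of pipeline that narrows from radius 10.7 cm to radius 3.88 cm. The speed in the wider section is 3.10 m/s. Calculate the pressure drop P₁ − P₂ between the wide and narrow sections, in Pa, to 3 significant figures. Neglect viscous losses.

The volume flow rate is constant, so v₂ = (A₁/A₂)v₁ = (360/47.3)·3.10 = 23.6 m/s.
The pipe is horizontal, so Bernoulli reduces to P₁ + ½ρv₁² = P₂ + ½ρv₂².
P₁ − P₂ = ½·1260·(23.6² − 3.10²) = ½·1260·546 = 344000 Pa.

ΔP = 344000 Pa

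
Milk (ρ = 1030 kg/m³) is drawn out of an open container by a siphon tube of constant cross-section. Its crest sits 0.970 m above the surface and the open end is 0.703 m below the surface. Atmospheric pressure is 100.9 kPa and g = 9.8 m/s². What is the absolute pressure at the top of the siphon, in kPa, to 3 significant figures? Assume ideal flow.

84.0 kPa

The outlet speed comes from Torricelli: v = √(2g·0.703) = 3.71 m/s.
The bore is uniform, so the speed at the crest is the same v. Bernoulli surface→crest: P_atm = P_top + ½ρv² + ρg·h_top.
P_top = 100900 − ½·1030·3.71² − 1030·9.8·0.970 = 84000 Pa.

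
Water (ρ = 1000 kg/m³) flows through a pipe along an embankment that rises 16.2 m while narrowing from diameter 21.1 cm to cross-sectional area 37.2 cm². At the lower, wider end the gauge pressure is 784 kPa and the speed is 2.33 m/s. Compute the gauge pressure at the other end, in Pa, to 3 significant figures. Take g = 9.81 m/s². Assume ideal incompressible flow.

The volume flow rate is constant, so v₂ = (A₁/A₂)v₁ = (350/37.2)·2.33 = 21.9 m/s.
Energy conservation along the streamline gives P₂ = P₁ − ½ρ(v₂² − v₁²) − ρg(h₂ − h₁).
P₂ = 784000 + ½·1000·(2.33² − 21.9²) − 1000·9.81·(+16.2) = 784000 + (-237000) − (159000) = 388000 Pa.

388000 Pa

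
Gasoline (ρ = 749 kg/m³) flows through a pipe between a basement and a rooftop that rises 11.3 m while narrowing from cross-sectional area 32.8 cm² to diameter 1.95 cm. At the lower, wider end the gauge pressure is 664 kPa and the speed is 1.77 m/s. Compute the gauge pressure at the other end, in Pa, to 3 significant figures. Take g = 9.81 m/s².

The volume flow rate is constant, so v₂ = (A₁/A₂)v₁ = (32.8/2.99)·1.77 = 19.4 m/s.
Bernoulli: P₁ + ½ρv₁² + ρg h₁ = P₂ + ½ρv₂² + ρg h₂, so P₂ = P₁ + ½ρ(v₁² − v₂²) − ρg(h₂ − h₁).
P₂ = 664000 + ½·749·(1.77² − 19.4²) − 749·9.81·(+11.3) = 664000 + (-140000) − (83000) = 441000 Pa.

P₂ ≈ 441000 Pa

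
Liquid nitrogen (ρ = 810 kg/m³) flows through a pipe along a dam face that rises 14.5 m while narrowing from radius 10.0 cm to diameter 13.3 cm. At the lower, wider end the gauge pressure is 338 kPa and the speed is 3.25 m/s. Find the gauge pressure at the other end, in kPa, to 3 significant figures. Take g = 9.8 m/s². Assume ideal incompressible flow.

By continuity, v₂ = v₁·A₁/A₂ = 3.25·(314/139) = 7.35 m/s.
Bernoulli: P₁ + ½ρv₁² + ρg h₁ = P₂ + ½ρv₂² + ρg h₂, so P₂ = P₁ + ½ρ(v₁² − v₂²) − ρg(h₂ − h₁).
P₂ = 338000 + ½·810·(3.25² − 7.35²) − 810·9.8·(+14.5) = 338000 + (-17600) − (115000) = 205000 Pa.

P₂ ≈ 205 kPa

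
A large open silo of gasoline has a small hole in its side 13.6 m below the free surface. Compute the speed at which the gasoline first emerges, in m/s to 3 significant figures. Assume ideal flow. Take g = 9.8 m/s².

16.3 m/s

The surface is effectively still and both ends are open, so ½v² = gh and v = √(2·9.8·13.6) = 16.3 m/s.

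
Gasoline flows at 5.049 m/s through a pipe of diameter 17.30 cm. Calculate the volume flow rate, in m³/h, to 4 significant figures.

Q = 427.3 m³/h

Q = A·v = 0.02351 m² × 5.049 m/s = 0.1187 m³/s.
Converting: 0.1187 m³/s × 3600 = 427.3 m³/h.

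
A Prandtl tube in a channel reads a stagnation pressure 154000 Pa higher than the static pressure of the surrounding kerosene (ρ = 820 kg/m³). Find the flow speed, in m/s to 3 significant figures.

Bernoulli between the free stream and the stagnation point: ½ρv² = P_stag − P_static.
v = √(2ΔP/ρ) = √(2·154000/820) = 19.4 m/s.

v = 19.4 m/s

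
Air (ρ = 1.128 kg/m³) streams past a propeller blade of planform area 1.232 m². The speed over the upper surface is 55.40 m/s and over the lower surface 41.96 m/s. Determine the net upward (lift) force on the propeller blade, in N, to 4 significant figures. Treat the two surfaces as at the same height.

F ≈ 909.2 N

With equal heights on the two surfaces, Bernoulli gives P_lower − P_upper = ½ρ(v_upper² − v_lower²).
ΔP = ½·1.128·(55.40² − 41.96²) = 738.0 Pa.
Lift = ΔP · A = 738.0 × 1.232 = 909.2 N.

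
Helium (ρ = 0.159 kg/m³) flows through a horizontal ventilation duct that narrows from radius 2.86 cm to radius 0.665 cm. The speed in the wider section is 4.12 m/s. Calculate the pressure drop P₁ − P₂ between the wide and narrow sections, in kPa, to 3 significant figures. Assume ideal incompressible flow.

By continuity, v₂ = v₁·A₁/A₂ = 4.12·(25.7/1.39) = 76.2 m/s.
Bernoulli (h₁ = h₂): P₁ − P₂ = ½ρ(v₂² − v₁²).
P₁ − P₂ = ½·0.159·(76.2² − 4.12²) = ½·0.159·5790 = 460 Pa.

0.460 kPa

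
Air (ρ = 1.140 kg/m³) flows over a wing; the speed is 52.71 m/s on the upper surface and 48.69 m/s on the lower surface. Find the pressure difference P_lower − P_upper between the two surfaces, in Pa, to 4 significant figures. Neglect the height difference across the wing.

232.3 Pa

Bernoulli (same height): P_lower − P_upper = ½ρ(v_upper² − v_lower²).
ΔP = ½·1.140·(52.71² − 48.69²) = 232.3 Pa.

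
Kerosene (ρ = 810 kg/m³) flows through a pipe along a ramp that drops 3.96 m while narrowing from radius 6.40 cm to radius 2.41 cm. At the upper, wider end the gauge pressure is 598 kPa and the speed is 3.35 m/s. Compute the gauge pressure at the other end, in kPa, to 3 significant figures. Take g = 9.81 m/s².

By continuity, v₂ = v₁·A₁/A₂ = 3.35·(129/18.2) = 23.6 m/s.
Energy conservation along the streamline gives P₂ = P₁ − ½ρ(v₂² − v₁²) − ρg(h₂ − h₁).
P₂ = 598000 + ½·810·(3.35² − 23.6²) − 810·9.81·(−3.96) = 598000 + (-222000) − (-31500) = 408000 Pa.

P₂ ≈ 408 kPa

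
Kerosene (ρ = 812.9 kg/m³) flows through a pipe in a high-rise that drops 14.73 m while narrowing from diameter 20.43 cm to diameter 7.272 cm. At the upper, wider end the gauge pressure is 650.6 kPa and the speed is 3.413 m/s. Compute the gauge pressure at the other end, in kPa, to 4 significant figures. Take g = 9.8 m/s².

Continuity gives A₁v₁ = A₂v₂, so v₂ = (327.8 cm²)/(41.53 cm²) × 3.413 m/s = 26.94 m/s.
Energy conservation along the streamline gives P₂ = P₁ − ½ρ(v₂² − v₁²) − ρg(h₂ − h₁).
P₂ = 650600 + ½·812.9·(3.413² − 26.94²) − 812.9·9.8·(−14.73) = 650600 + (-290200) − (-117300) = 477700 Pa.

P₂ ≈ 477.7 kPa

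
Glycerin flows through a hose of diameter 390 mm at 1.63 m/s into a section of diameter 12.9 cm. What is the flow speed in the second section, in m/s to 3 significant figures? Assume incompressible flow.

The volume flow rate is constant, so v₂ = (A₁/A₂)v₁ = (1190/131)·1.63 = 14.9 m/s.

v₂ = 14.9 m/s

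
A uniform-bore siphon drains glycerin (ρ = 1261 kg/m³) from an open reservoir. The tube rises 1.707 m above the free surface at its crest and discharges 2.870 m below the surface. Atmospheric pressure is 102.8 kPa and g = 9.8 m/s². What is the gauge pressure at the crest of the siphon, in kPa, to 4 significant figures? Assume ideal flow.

The outlet speed comes from Torricelli: v = √(2g·2.870) = 7.500 m/s.
Continuity keeps v the same throughout the tube; from surface to crest, P_atm + 0 = P_top + ½ρv² + ρg·h_top.
P_top = 102800 − ½·1261·7.500² − 1261·9.8·1.707 = 46240 Pa. So P_gauge = P_top − P_atm = -56560 Pa.

P_gauge = -56.56 kPa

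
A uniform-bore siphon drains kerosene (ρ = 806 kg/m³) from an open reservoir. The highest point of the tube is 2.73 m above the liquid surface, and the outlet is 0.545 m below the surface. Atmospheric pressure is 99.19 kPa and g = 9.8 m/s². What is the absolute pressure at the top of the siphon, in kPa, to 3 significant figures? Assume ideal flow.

The outlet speed comes from Torricelli: v = √(2g·0.545) = 3.27 m/s.
With constant cross-section the crest speed equals v; applying Bernoulli from the surface up to the crest, P_top = P_atm − ½ρv² − ρg·h_top.
P_top = 99190 − ½·806·3.27² − 806·9.8·2.73 = 73300 Pa.

P_top ≈ 73.3 kPa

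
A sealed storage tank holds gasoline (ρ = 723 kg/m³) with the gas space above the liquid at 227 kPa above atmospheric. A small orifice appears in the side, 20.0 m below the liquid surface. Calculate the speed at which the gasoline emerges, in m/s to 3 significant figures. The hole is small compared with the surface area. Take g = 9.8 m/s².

Take point 1 at the surface (v₁ ≈ 0) and point 2 at the hole (at atmospheric pressure). Bernoulli: P₁ + ρg h = P_atm + ½ρv₂².
With P₁ − P_atm = 227000 Pa, v₂ = √(2gh + 2ΔP/ρ) = √(2·9.8·20.0 + 2·227000/723) = 31.9 m/s.

31.9 m/s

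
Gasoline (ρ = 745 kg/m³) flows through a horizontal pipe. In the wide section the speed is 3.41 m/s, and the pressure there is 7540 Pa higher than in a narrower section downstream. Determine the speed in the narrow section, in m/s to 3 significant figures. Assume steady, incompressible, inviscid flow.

v₂ = 5.65 m/s

Along the level pipe P + ½ρv² is conserved, hence v₂² = v₁² + 2(P₁ − P₂)/ρ.
v₂ = √(3.41² + 2·7540/745) = √(11.6 + 20.2) = 5.65 m/s.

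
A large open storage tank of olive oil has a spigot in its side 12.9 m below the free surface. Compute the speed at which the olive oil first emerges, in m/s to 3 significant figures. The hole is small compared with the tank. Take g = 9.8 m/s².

With the surface at rest and both surface and jet at atmospheric pressure, Bernoulli gives ρg h = ½ρv², so v = √(2gh) = √(2·9.8·12.9) = 15.9 m/s.

v = 15.9 m/s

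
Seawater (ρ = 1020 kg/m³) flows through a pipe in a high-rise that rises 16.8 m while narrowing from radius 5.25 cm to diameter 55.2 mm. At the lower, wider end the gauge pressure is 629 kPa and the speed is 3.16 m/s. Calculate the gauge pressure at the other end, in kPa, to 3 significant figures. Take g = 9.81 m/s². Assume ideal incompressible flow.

P₂ ≈ 399 kPa

The volume flow rate is constant, so v₂ = (A₁/A₂)v₁ = (86.6/23.9)·3.16 = 11.4 m/s.
Applying Bernoulli between the two ends and solving for P₂: P₂ = P₁ + ½ρ(v₁² − v₂²) − ρgΔh.
P₂ = 629000 + ½·1020·(3.16² − 11.4²) − 1020·9.81·(+16.8) = 629000 + (-61600) − (168000) = 399000 Pa.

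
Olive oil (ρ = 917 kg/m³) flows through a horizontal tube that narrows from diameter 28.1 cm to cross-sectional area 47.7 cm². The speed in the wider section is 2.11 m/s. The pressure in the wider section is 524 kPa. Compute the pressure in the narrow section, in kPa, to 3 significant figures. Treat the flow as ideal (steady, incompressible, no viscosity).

Mass conservation (A₁v₁ = A₂v₂) gives v₂ = 2.11 × 620/47.7 = 27.4 m/s.
With no height change, Bernoulli's equation is P₁ + ½ρv₁² = P₂ + ½ρv₂².
P₂ = P₁ − ½ρ(v₂² − v₁²) = 524000 − ½·917·(27.4² − 2.11²) = 524000 − 343000 = 181000 Pa.

181 kPa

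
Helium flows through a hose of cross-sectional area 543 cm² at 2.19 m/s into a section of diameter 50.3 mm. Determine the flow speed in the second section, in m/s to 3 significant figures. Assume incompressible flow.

The volume flow rate is constant, so v₂ = (A₁/A₂)v₁ = (543/19.9)·2.19 = 59.8 m/s.

59.8 m/s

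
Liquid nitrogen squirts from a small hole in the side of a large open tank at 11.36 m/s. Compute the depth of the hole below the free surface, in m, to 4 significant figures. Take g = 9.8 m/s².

Torricelli: v = √(2gh), so h = v²/(2g).
h = 11.36²/(2·9.8) = 129.0/19.60 = 6.584 m.

h = 6.584 m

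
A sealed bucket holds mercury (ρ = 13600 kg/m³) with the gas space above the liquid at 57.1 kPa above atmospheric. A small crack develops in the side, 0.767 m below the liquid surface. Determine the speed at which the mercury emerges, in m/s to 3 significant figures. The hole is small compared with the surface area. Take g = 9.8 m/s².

Take point 1 at the surface (v₁ ≈ 0) and point 2 at the hole (at atmospheric pressure). Bernoulli: P₁ + ρg h = P_atm + ½ρv₂².
With P₁ − P_atm = 57100 Pa, v₂ = √(2gh + 2ΔP/ρ) = √(2·9.8·0.767 + 2·57100/13600) = 4.84 m/s.

4.84 m/s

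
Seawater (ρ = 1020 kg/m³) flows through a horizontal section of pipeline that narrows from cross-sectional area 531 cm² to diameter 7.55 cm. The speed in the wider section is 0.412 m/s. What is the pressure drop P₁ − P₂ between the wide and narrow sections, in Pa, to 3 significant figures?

12100 Pa

By continuity, v₂ = v₁·A₁/A₂ = 0.412·(531/44.8) = 4.89 m/s.
Along the horizontal streamline, P + ½ρv² is constant.
P₁ − P₂ = ½·1020·(4.89² − 0.412²) = ½·1020·23.7 = 12100 Pa.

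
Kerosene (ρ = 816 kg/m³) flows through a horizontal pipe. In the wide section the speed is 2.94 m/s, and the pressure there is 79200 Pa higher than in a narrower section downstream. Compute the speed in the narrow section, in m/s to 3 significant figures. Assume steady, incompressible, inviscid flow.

14.2 m/s

With h₁ = h₂, rearranging Bernoulli gives v₂ = √(v₁² + 2ΔP/ρ).
v₂ = √(2.94² + 2·79200/816) = √(8.64 + 194) = 14.2 m/s.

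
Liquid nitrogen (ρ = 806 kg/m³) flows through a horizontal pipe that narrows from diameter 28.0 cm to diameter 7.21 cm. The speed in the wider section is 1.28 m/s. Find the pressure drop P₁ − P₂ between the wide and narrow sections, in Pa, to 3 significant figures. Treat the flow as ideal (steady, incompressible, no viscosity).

Mass conservation (A₁v₁ = A₂v₂) gives v₂ = 1.28 × 616/40.8 = 19.3 m/s.
Bernoulli (h₁ = h₂): P₁ − P₂ = ½ρ(v₂² − v₁²).
P₁ − P₂ = ½·806·(19.3² − 1.28²) = ½·806·371 = 150000 Pa.

150000 Pa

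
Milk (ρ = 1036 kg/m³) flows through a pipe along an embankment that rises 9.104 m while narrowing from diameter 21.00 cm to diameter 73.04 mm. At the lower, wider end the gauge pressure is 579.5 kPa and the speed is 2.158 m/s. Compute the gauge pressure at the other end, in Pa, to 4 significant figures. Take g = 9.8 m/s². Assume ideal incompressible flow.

P₂ ≈ 324600 Pa

Mass conservation (A₁v₁ = A₂v₂) gives v₂ = 2.158 × 346.4/41.90 = 17.84 m/s.
Energy conservation along the streamline gives P₂ = P₁ − ½ρ(v₂² − v₁²) − ρg(h₂ − h₁).
P₂ = 579500 + ½·1036·(2.158² − 17.84²) − 1036·9.8·(+9.104) = 579500 + (-162400) − (92430) = 324600 Pa.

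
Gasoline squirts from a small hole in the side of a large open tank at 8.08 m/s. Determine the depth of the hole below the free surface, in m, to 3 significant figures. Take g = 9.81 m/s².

h ≈ 3.33 m

Inverting v = √(2gh) gives h = v² / 2g.
h = 8.08²/(2·9.81) = 65.3/19.62 = 3.33 m.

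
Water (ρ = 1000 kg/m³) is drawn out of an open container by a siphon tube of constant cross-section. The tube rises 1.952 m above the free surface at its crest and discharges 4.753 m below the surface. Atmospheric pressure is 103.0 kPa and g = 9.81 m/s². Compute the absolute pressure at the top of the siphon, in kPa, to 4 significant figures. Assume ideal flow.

P_top ≈ 37.22 kPa

The outlet speed comes from Torricelli: v = √(2g·4.753) = 9.657 m/s.
With constant cross-section the crest speed equals v; applying Bernoulli from the surface up to the crest, P_top = P_atm − ½ρv² − ρg·h_top.
P_top = 103000 − ½·1000·9.657² − 1000·9.81·1.952 = 37220 Pa.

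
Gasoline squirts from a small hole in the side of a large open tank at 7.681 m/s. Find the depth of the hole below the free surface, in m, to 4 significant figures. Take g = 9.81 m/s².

h = 3.007 m

Inverting v = √(2gh) gives h = v² / 2g.
h = 7.681²/(2·9.81) = 59.00/19.62 = 3.007 m.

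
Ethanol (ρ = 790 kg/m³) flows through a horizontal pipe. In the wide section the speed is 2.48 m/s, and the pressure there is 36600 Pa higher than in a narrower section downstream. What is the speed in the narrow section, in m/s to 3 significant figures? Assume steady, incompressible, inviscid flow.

9.94 m/s

Horizontal Bernoulli: P₁ + ½ρv₁² = P₂ + ½ρv₂², so v₂² = v₁² + 2(P₁ − P₂)/ρ.
v₂ = √(2.48² + 2·36600/790) = √(6.15 + 92.7) = 9.94 m/s.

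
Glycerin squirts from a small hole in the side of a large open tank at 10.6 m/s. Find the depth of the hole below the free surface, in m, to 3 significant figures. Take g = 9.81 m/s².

5.73 m

For a small hole in a large open tank, ½v² = gh, giving h = v²/(2g).
h = 10.6²/(2·9.81) = 112/19.62 = 5.73 m.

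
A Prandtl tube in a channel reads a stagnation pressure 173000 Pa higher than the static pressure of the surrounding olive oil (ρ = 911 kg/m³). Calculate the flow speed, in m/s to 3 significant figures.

v ≈ 19.5 m/s

Bernoulli between the free stream and the stagnation point: ½ρv² = P_stag − P_static.
v = √(2ΔP/ρ) = √(2·173000/911) = 19.5 m/s.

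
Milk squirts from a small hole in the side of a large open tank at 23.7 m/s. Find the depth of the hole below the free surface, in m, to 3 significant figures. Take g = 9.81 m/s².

For a small hole in a large open tank, ½v² = gh, giving h = v²/(2g).
h = 23.7²/(2·9.81) = 562/19.62 = 28.6 m.

h ≈ 28.6 m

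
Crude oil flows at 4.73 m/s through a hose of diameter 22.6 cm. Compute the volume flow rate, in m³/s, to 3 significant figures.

Q ≈ 0.190 m³/s

Q = A·v = 0.0401 m² × 4.73 m/s = 0.190 m³/s.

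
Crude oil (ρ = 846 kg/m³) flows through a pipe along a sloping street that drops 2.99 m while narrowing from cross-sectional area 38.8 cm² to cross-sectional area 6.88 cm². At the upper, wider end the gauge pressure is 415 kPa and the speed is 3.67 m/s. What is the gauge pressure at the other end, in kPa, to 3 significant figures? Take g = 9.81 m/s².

Continuity gives A₁v₁ = A₂v₂, so v₂ = (38.8 cm²)/(6.88 cm²) × 3.67 m/s = 20.7 m/s.
Bernoulli: P₁ + ½ρv₁² + ρg h₁ = P₂ + ½ρv₂² + ρg h₂, so P₂ = P₁ + ½ρ(v₁² − v₂²) − ρg(h₂ − h₁).
P₂ = 415000 + ½·846·(3.67² − 20.7²) − 846·9.81·(−2.99) = 415000 + (-176000) − (-24800) = 264000 Pa.

P₂ = 264 kPa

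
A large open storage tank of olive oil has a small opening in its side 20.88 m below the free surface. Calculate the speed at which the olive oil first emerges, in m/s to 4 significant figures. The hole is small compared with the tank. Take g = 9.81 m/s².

v ≈ 20.24 m/s

Torricelli's result v = √(2gh) gives v = √(2·9.81·20.88) = 20.24 m/s.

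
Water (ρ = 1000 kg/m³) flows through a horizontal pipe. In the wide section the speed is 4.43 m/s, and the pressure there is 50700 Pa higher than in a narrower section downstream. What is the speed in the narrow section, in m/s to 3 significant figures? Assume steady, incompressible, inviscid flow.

11.0 m/s

With h₁ = h₂, rearranging Bernoulli gives v₂ = √(v₁² + 2ΔP/ρ).
v₂ = √(4.43² + 2·50700/1000) = √(19.6 + 101) = 11.0 m/s.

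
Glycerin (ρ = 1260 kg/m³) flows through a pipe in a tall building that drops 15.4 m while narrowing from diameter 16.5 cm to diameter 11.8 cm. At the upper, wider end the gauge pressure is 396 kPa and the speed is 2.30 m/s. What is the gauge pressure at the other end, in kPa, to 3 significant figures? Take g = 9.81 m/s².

By continuity, v₂ = v₁·A₁/A₂ = 2.30·(214/109) = 4.50 m/s.
Energy conservation along the streamline gives P₂ = P₁ − ½ρ(v₂² − v₁²) − ρg(h₂ − h₁).
P₂ = 396000 + ½·1260·(2.30² − 4.50²) − 1260·9.81·(−15.4) = 396000 + (-9410) − (-190000) = 577000 Pa.

577 kPa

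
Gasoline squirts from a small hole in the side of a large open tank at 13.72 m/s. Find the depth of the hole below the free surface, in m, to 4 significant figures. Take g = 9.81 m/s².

9.594 m

Inverting v = √(2gh) gives h = v² / 2g.
h = 13.72²/(2·9.81) = 188.2/19.62 = 9.594 m.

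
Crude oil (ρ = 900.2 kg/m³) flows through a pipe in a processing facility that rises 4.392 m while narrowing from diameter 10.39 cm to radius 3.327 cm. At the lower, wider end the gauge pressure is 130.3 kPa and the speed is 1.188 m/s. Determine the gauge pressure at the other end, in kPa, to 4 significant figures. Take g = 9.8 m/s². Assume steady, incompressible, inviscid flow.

The volume flow rate is constant, so v₂ = (A₁/A₂)v₁ = (84.79/34.77)·1.188 = 2.897 m/s.
Energy conservation along the streamline gives P₂ = P₁ − ½ρ(v₂² − v₁²) − ρg(h₂ − h₁).
P₂ = 130300 + ½·900.2·(1.188² − 2.897²) − 900.2·9.8·(+4.392) = 130300 + (-3141) − (38750) = 88410 Pa.

P₂ ≈ 88.41 kPa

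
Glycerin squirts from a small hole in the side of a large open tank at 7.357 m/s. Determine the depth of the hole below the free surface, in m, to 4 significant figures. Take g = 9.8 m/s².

Inverting v = √(2gh) gives h = v² / 2g.
h = 7.357²/(2·9.8) = 54.13/19.60 = 2.762 m.

h ≈ 2.762 m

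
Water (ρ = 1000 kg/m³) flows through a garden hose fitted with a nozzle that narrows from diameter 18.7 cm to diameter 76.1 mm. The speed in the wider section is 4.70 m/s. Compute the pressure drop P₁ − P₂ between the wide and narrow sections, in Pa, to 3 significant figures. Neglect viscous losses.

ΔP ≈ 392000 Pa

The volume flow rate is constant, so v₂ = (A₁/A₂)v₁ = (275/45.5)·4.70 = 28.4 m/s.
Bernoulli (h₁ = h₂): P₁ − P₂ = ½ρ(v₂² − v₁²).
P₁ − P₂ = ½·1000·(28.4² − 4.70²) = ½·1000·783 = 392000 Pa.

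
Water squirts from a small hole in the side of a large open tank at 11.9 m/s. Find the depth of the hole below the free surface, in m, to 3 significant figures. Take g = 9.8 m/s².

h ≈ 7.23 m

Torricelli: v = √(2gh), so h = v²/(2g).
h = 11.9²/(2·9.8) = 142/19.60 = 7.23 m.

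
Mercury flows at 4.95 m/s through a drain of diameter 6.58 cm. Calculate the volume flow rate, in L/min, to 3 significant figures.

Q = A·v = 0.00340 m² × 4.95 m/s = 0.0168 m³/s.
Converting: 0.0168 m³/s × 60000 = 1010 L/min.

Q ≈ 1010 L/min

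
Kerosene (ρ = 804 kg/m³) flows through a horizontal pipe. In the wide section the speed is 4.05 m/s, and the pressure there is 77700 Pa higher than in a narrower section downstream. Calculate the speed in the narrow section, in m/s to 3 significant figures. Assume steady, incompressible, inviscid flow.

v₂ ≈ 14.5 m/s

Horizontal Bernoulli: P₁ + ½ρv₁² = P₂ + ½ρv₂², so v₂² = v₁² + 2(P₁ − P₂)/ρ.
v₂ = √(4.05² + 2·77700/804) = √(16.4 + 193) = 14.5 m/s.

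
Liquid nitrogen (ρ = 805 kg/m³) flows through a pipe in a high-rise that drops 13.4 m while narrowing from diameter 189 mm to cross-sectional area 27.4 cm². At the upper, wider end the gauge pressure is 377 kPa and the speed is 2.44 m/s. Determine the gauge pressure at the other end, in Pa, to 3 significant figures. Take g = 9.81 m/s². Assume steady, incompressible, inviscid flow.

P₂ = 234000 Pa

By continuity, v₂ = v₁·A₁/A₂ = 2.44·(281/27.4) = 25.0 m/s.
Energy conservation along the streamline gives P₂ = P₁ − ½ρ(v₂² − v₁²) − ρg(h₂ − h₁).
P₂ = 377000 + ½·805·(2.44² − 25.0²) − 805·9.81·(−13.4) = 377000 + (-249000) − (-106000) = 234000 Pa.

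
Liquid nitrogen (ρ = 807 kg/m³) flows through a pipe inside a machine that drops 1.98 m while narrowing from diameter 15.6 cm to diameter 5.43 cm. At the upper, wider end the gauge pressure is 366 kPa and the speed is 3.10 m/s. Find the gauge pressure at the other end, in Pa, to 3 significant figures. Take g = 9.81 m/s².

P₂ ≈ 121000 Pa

The volume flow rate is constant, so v₂ = (A₁/A₂)v₁ = (191/23.2)·3.10 = 25.6 m/s.
Bernoulli: P₁ + ½ρv₁² + ρg h₁ = P₂ + ½ρv₂² + ρg h₂, so P₂ = P₁ + ½ρ(v₁² − v₂²) − ρg(h₂ − h₁).
P₂ = 366000 + ½·807·(3.10² − 25.6²) − 807·9.81·(−1.98) = 366000 + (-260000) − (-15700) = 121000 Pa.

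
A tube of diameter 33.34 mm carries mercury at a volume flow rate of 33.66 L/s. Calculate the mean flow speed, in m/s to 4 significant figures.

v ≈ 38.56 m/s

Q = 33.66 L/s = 0.03366 m³/s.
v = Q/A = 0.03366 / 0.0008730 = 38.56 m/s.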